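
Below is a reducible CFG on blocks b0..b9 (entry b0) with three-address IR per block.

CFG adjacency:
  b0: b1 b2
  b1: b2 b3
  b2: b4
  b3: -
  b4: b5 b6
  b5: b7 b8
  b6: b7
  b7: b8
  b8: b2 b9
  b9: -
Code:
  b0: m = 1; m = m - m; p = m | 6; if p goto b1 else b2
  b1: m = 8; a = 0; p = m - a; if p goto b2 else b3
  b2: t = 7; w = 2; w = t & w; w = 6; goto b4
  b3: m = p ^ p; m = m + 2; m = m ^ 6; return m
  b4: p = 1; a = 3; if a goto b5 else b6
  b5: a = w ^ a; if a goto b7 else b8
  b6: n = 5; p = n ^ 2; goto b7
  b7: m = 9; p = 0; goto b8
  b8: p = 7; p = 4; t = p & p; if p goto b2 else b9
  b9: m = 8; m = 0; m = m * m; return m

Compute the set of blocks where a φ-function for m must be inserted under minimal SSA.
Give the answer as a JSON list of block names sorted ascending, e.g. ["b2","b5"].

Answer: ["b2", "b8"]

Derivation:
idom tree: b1←b0 b2←b0 b3←b1 b4←b2 b5←b4 b6←b4 b7←b4 b8←b4 b9←b8
Dom at joins:
  b2: preds {b0,b1,b8}: {b0} ∩ {b0,b1} ∩ {b0,b2,b4,b8} = {b0}; idom=b0
  b7: preds {b5,b6}: {b0,b2,b4,b5} ∩ {b0,b2,b4,b6} = {b0,b2,b4}; idom=b4
  b8: preds {b5,b7}: {b0,b2,b4,b5} ∩ {b0,b2,b4,b7} = {b0,b2,b4}; idom=b4

DF derivation:
  b2←b0: walk · to b0
  b2←b1: walk b1 to b0
  b2←b8: walk b8→b4→b2 to b0
  b7←b5: walk b5 to b4
  b7←b6: walk b6 to b4
  b8←b5: walk b5 to b4
  b8←b7: walk b7 to b4
  DF(b0)=∅
  DF(b1)={b2}
  DF(b2)={b2}
  DF(b3)=∅
  DF(b4)={b2}
  DF(b5)={b7,b8}
  DF(b6)={b7}
  DF(b7)={b8}
  DF(b8)={b2}
  DF(b9)=∅

φ for m: defs {b0,b1,b3,b7,b9}
  DF⁺ = {b2,b8}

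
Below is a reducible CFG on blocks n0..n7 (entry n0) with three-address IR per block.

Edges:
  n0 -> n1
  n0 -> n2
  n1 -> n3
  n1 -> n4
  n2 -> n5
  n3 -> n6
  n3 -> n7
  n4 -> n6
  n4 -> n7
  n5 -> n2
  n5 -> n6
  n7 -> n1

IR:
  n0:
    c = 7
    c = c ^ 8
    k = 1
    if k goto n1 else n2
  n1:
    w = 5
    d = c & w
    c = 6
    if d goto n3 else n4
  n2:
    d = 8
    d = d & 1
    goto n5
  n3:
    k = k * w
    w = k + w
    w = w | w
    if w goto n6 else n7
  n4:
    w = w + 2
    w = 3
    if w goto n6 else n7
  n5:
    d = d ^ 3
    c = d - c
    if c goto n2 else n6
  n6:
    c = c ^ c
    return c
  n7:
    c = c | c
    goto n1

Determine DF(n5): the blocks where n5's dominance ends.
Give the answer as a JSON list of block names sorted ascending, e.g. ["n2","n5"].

Answer: ["n2", "n6"]

Analysis:
idom tree: n1←n0 n2←n0 n3←n1 n4←n1 n5←n2 n6←n0 n7←n1
Dom at joins:
  n1: preds {n0,n7}: {n0} ∩ {n0,n1,n7} = {n0}; idom=n0
  n2: preds {n0,n5}: {n0} ∩ {n0,n2,n5} = {n0}; idom=n0
  n6: preds {n3,n4,n5}: {n0,n1,n3} ∩ {n0,n1,n4} ∩ {n0,n2,n5} = {n0}; idom=n0
  n7: preds {n3,n4}: {n0,n1,n3} ∩ {n0,n1,n4} = {n0,n1}; idom=n1

DF derivation:
  join n1 pred n0: · stop@n0
  join n1 pred n7: n7→n1 stop@n0
  join n2 pred n0: · stop@n0
  join n2 pred n5: n5→n2 stop@n0
  join n6 pred n3: n3→n1 stop@n0
  join n6 pred n4: n4→n1 stop@n0
  join n6 pred n5: n5→n2 stop@n0
  join n7 pred n3: n3 stop@n1
  join n7 pred n4: n4 stop@n1
  DF(n0)=∅
  DF(n1)={n1,n6}
  DF(n2)={n2,n6}
  DF(n3)={n6,n7}
  DF(n4)={n6,n7}
  DF(n5)={n2,n6}
  DF(n6)=∅
  DF(n7)={n1}

DF(n5) = ["n2", "n6"]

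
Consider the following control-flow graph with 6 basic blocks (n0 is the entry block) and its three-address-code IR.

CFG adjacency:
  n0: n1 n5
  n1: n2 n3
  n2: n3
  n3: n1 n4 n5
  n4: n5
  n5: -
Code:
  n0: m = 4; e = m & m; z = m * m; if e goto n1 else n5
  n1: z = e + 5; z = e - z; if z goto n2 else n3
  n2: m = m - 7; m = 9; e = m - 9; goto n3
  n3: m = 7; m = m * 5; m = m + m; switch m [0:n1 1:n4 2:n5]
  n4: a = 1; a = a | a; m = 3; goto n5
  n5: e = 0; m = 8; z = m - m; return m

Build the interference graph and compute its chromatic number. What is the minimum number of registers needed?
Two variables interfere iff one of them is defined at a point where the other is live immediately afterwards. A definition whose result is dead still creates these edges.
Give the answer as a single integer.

Per-block:
  n0: def={e,m,z} ue=∅
  n1: def={z} ue={e}
  n2: def={e,m} ue={m}
  n3: def={m} ue=∅
  n4: def={a,m} ue=∅
  n5: def={e,m,z} ue=∅

Liveness:
  live n0: ∅→{e,m}
  live n1: {e,m}→{e,m}
  live n2: {m}→{e}
  live n3: {e}→{e,m}
  live n4: ∅→∅
  live n5: ∅→∅

Conflict graph:
  a — ∅
  e — {m,z}
  m — {e,z}
  z — {e,m}

Chromatic number:
  clique {e,m,z} ⇒ need ≥ 3
  assign a→r0 e→r0 m→r1 z→r2 — no edge inside a register ⇒ χ ≤ 3
  χ = 3

Answer: 3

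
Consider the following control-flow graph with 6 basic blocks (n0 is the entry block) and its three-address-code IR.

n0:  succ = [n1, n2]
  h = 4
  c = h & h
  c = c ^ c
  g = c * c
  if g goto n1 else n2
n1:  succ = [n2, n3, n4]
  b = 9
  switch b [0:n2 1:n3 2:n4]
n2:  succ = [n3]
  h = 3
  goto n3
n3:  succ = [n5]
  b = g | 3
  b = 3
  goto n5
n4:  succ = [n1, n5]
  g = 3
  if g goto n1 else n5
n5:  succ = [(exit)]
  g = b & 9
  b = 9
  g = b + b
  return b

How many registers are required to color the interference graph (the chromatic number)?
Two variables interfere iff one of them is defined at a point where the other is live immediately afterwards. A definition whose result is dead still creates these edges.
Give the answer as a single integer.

Answer: 2

Working:
Block summaries:
  n0: def={c,g,h} ue=∅
  n1: def={b} ue=∅
  n2: def={h} ue=∅
  n3: def={b} ue={g}
  n4: def={g} ue=∅
  n5: def={b,g} ue={b}

Backward fixpoint:
  live n0: ∅→{g}
  live n1: {g}→{b,g}
  live n2: {g}→{g}
  live n3: {g}→{b}
  live n4: {b}→{b,g}
  live n5: {b}→∅

Interference:
  b↔{g}
  c↔∅
  g↔{b,h}
  h↔{g}

Registers:
  lower bound: {b,g} mutually conflict ⇒ χ ≥ 2
  2-colouring: r0={c,g}  r1={b,h}
  χ = 2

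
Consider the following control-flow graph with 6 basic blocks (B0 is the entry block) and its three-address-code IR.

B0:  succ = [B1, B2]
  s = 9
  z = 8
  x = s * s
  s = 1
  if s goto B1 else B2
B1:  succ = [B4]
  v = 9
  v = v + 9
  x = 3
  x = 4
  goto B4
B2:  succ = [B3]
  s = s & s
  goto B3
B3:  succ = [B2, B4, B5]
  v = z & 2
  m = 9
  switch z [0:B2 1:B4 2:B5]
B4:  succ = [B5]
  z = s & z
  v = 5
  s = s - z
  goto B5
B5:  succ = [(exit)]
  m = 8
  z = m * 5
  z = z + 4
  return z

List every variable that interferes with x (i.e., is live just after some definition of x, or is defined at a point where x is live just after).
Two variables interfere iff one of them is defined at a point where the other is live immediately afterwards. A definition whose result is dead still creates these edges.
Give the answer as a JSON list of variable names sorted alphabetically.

Answer: ["s", "z"]

Working:
def/use:
  B0: def={s,x,z} ue=∅
  B1: def={v,x} ue=∅
  B2: def={s} ue={s}
  B3: def={m,v} ue={z}
  B4: def={s,v,z} ue={s,z}
  B5: def={m,z} ue=∅

Backward fixpoint:
  B0: in=∅ out={s,z}
  B1: in={s,z} out={s,z}
  B2: in={s,z} out={s,z}
  B3: in={s,z} out={s,z}
  B4: in={s,z} out=∅
  B5: in=∅ out=∅

Conflict graph:
  m: {s,z}
  s: {m,v,x,z}
  v: {s,z}
  x: {s,z}
  z: {m,s,v,x}

N(x) = ["s", "z"]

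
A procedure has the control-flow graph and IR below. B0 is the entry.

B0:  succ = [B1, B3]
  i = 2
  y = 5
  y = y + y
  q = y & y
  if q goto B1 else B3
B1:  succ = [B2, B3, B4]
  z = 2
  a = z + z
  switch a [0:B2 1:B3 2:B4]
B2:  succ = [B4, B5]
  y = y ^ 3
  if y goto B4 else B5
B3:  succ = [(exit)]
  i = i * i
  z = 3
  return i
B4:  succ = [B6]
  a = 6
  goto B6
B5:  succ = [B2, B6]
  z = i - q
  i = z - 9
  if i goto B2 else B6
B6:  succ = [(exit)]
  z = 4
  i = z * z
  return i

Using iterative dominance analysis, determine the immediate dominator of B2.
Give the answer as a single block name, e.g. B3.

Answer: B1

Analysis:
idom tree: B1←B0 B2←B1 B3←B0 B4←B1 B5←B2 B6←B1
Dom∩ at merges:
  B2: preds {B1,B5}: {B0,B1} ∩ {B0,B1,B2,B5} = {B0,B1}; idom=B1
  B3: preds {B0,B1}: {B0} ∩ {B0,B1} = {B0}; idom=B0
  B4: preds {B1,B2}: {B0,B1} ∩ {B0,B1,B2} = {B0,B1}; idom=B1
  B6: preds {B4,B5}: {B0,B1,B4} ∩ {B0,B1,B2,B5} = {B0,B1}; idom=B1

idom(B2) = B1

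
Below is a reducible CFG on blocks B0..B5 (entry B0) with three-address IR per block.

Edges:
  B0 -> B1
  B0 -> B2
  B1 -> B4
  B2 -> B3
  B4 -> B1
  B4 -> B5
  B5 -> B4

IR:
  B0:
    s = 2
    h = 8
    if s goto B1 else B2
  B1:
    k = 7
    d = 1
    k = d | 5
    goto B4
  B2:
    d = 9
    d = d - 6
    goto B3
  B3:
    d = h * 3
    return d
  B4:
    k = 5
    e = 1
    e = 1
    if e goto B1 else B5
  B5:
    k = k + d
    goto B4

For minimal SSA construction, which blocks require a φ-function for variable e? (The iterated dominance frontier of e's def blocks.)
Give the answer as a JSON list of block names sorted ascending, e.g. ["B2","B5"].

Answer: ["B1", "B4"]

Derivation:
idom tree: B1←B0 B2←B0 B3←B2 B4←B1 B5←B4
Dom at joins:
  B1: preds {B0,B4}: {B0} ∩ {B0,B1,B4} = {B0}; idom=B0
  B4: preds {B1,B5}: {B0,B1} ∩ {B0,B1,B4,B5} = {B0,B1}; idom=B1

DF walk-up:
  B1←B0: walk · to B0
  B1←B4: walk B4→B1 to B0
  B4←B1: walk · to B1
  B4←B5: walk B5→B4 to B1
  B0: DF=∅
  B1: DF={B1}
  B2: DF=∅
  B3: DF=∅
  B4: DF={B1,B4}
  B5: DF={B4}

φ for e: defs {B4}
  DF⁺ = {B1,B4}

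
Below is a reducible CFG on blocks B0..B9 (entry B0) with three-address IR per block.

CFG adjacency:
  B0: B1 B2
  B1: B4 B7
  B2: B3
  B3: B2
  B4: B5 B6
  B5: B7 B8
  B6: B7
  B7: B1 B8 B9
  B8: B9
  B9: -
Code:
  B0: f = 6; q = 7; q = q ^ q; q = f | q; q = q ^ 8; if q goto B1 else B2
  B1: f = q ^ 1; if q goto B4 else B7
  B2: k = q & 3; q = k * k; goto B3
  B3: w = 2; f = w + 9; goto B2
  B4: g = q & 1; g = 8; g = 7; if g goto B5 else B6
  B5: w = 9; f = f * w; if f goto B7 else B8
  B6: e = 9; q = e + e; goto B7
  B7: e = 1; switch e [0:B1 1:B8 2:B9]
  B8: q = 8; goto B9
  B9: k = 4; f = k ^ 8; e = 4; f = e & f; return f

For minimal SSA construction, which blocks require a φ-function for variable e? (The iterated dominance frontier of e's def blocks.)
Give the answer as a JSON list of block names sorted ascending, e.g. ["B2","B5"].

idom tree: B1←B0 B2←B0 B3←B2 B4←B1 B5←B4 B6←B4 B7←B1 B8←B1 B9←B1
Dom at joins:
  B1: preds {B0,B7}: {B0} ∩ {B0,B1,B7} = {B0}; idom=B0
  B2: preds {B0,B3}: {B0} ∩ {B0,B2,B3} = {B0}; idom=B0
  B7: preds {B1,B5,B6}: {B0,B1} ∩ {B0,B1,B4,B5} ∩ {B0,B1,B4,B6} = {B0,B1}; idom=B1
  B8: preds {B5,B7}: {B0,B1,B4,B5} ∩ {B0,B1,B7} = {B0,B1}; idom=B1
  B9: preds {B7,B8}: {B0,B1,B7} ∩ {B0,B1,B8} = {B0,B1}; idom=B1

DF walk-up:
  B1←B0: walk · to B0
  B1←B7: walk B7→B1 to B0
  B2←B0: walk · to B0
  B2←B3: walk B3→B2 to B0
  B7←B1: walk · to B1
  B7←B5: walk B5→B4 to B1
  B7←B6: walk B6→B4 to B1
  B8←B5: walk B5→B4 to B1
  B8←B7: walk B7 to B1
  B9←B7: walk B7 to B1
  B9←B8: walk B8 to B1
  B0 → ∅
  B1 → {B1}
  B2 → {B2}
  B3 → {B2}
  B4 → {B7,B8}
  B5 → {B7,B8}
  B6 → {B7}
  B7 → {B1,B8,B9}
  B8 → {B9}
  B9 → ∅

φ for e: defs {B6,B7,B9}
  DF⁺ = {B1,B7,B8,B9}

Answer: ["B1", "B7", "B8", "B9"]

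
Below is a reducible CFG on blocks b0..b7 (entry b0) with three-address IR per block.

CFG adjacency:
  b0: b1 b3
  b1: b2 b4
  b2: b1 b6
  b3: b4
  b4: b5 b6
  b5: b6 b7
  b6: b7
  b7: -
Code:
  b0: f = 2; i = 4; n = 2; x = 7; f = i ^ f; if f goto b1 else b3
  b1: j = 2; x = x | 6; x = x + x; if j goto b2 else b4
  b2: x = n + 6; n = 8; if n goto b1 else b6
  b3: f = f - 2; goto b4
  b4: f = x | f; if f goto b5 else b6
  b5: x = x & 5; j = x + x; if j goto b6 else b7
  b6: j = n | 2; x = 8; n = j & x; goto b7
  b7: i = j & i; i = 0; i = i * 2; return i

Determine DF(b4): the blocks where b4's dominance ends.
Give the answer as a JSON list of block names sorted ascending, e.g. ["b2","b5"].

idom tree: b1←b0 b2←b1 b3←b0 b4←b0 b5←b4 b6←b0 b7←b0
Join-block Dom:
  b1: preds {b0,b2}: {b0} ∩ {b0,b1,b2} = {b0}; idom=b0
  b4: preds {b1,b3}: {b0,b1} ∩ {b0,b3} = {b0}; idom=b0
  b6: preds {b2,b4,b5}: {b0,b1,b2} ∩ {b0,b4} ∩ {b0,b4,b5} = {b0}; idom=b0
  b7: preds {b5,b6}: {b0,b4,b5} ∩ {b0,b6} = {b0}; idom=b0

DF walk-up:
  b1←b0: walk · to b0
  b1←b2: walk b2→b1 to b0
  b4←b1: walk b1 to b0
  b4←b3: walk b3 to b0
  b6←b2: walk b2→b1 to b0
  b6←b4: walk b4 to b0
  b6←b5: walk b5→b4 to b0
  b7←b5: walk b5→b4 to b0
  b7←b6: walk b6 to b0
  b0 → ∅
  b1 → {b1,b4,b6}
  b2 → {b1,b6}
  b3 → {b4}
  b4 → {b6,b7}
  b5 → {b6,b7}
  b6 → {b7}
  b7 → ∅

DF(b4) = ["b6", "b7"]

Answer: ["b6", "b7"]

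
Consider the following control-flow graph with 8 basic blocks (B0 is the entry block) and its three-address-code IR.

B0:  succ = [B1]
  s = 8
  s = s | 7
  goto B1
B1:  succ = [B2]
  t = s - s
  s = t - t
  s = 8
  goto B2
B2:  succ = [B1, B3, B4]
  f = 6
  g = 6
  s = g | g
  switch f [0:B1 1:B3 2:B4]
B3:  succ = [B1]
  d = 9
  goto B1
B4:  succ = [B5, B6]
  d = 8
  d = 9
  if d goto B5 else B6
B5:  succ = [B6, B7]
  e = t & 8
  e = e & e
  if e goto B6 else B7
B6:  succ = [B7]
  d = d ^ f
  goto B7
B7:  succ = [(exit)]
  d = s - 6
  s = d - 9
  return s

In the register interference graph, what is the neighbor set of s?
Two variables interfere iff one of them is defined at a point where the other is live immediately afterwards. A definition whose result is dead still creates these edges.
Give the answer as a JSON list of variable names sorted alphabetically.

Per-block:
  B0 def {s} use ∅
  B1 def {s,t} use {s}
  B2 def {f,g,s} use ∅
  B3 def {d} use ∅
  B4 def {d} use ∅
  B5 def {e} use {t}
  B6 def {d} use {d,f}
  B7 def {d,s} use {s}

Liveness:
  B0: in=∅ out={s}
  B1: in={s} out={t}
  B2: in={t} out={f,s,t}
  B3: in={s} out={s}
  B4: in={f,s,t} out={d,f,s,t}
  B5: in={d,f,s,t} out={d,f,s}
  B6: in={d,f,s} out={s}
  B7: in={s} out=∅

Conflict graph:
  d: {e,f,s,t}
  e: {d,f,s}
  f: {d,e,g,s,t}
  g: {f,t}
  s: {d,e,f,t}
  t: {d,f,g,s}

N(s) = ["d", "e", "f", "t"]

Answer: ["d", "e", "f", "t"]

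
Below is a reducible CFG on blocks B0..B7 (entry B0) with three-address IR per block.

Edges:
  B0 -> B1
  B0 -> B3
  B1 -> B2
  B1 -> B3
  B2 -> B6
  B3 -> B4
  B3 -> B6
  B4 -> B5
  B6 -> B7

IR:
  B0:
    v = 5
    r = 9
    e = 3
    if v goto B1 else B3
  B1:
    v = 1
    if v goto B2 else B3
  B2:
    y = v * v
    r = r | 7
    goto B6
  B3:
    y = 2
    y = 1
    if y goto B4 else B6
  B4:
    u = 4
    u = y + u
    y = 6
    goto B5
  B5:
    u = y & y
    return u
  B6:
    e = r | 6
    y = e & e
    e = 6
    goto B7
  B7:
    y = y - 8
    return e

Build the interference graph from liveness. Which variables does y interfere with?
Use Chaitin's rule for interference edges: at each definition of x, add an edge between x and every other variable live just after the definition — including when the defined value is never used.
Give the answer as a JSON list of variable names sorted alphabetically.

Per-block:
  B0: {e,r,v} / ∅
  B1: {v} / ∅
  B2: {r,y} / {r,v}
  B3: {y} / ∅
  B4: {u,y} / {y}
  B5: {u} / {y}
  B6: {e,y} / {r}
  B7: {y} / {e,y}

Live sets:
  B0 li=∅ lo={r}
  B1 li={r} lo={r,v}
  B2 li={r,v} lo={r}
  B3 li={r} lo={r,y}
  B4 li={y} lo={y}
  B5 li={y} lo=∅
  B6 li={r} lo={e,y}
  B7 li={e,y} lo=∅

Interference:
  e↔{r,v,y}
  r↔{e,v,y}
  u↔{y}
  v↔{e,r}
  y↔{e,r,u}

N(y) = ["e", "r", "u"]

Answer: ["e", "r", "u"]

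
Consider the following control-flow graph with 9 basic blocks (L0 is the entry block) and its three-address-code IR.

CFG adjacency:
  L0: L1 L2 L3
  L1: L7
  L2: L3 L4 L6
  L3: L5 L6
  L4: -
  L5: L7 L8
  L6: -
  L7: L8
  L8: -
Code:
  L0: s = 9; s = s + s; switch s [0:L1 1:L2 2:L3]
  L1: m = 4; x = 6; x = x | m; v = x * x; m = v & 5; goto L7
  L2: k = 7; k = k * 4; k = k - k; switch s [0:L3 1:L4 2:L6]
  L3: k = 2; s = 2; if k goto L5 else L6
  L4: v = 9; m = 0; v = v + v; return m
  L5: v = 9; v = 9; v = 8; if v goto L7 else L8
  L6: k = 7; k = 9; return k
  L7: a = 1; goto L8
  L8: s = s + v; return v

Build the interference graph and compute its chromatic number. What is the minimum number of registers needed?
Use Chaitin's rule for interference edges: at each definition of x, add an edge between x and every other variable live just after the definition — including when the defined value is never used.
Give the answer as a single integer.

Block summaries:
  L0: def={s} ue=∅
  L1: def={m,v,x} ue=∅
  L2: def={k} ue={s}
  L3: def={k,s} ue=∅
  L4: def={m,v} ue=∅
  L5: def={v} ue=∅
  L6: def={k} ue=∅
  L7: def={a} ue=∅
  L8: def={s} ue={s,v}

Liveness:
  live L0: ∅→{s}
  live L1: {s}→{s,v}
  live L2: {s}→∅
  live L3: ∅→{s}
  live L4: ∅→∅
  live L5: {s}→{s,v}
  live L6: ∅→∅
  live L7: {s,v}→{s,v}
  live L8: {s,v}→∅

Interfere edges:
  a↔{s,v}
  k↔{s}
  m↔{s,v,x}
  s↔{a,k,m,v,x}
  v↔{a,m,s}
  x↔{m,s}

Colouring:
  clique {a,s,v} ⇒ need ≥ 3
  3-colouring: R0={s}  R1={a,k,m}  R2={v,x}
  χ = 3

Answer: 3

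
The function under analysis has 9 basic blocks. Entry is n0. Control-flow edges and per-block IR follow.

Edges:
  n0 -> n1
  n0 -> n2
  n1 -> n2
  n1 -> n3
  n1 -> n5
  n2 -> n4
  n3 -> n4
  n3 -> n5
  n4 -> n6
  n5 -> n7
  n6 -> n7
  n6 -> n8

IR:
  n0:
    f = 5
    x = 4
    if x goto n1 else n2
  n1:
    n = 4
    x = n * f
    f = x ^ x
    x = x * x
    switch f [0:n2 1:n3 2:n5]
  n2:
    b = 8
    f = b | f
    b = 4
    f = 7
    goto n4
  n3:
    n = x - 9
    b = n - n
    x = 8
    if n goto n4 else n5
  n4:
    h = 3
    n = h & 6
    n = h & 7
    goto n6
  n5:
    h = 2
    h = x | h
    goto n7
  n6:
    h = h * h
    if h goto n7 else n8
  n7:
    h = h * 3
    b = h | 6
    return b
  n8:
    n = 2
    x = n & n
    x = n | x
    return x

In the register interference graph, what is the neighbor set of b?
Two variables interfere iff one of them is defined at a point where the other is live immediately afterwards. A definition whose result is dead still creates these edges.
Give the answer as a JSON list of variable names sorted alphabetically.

Answer: ["f", "n"]

Derivation:
Per-block:
  n0 def {f,x} use ∅
  n1 def {f,n,x} use {f}
  n2 def {b,f} use {f}
  n3 def {b,n,x} use {x}
  n4 def {h,n} use ∅
  n5 def {h} use {x}
  n6 def {h} use {h}
  n7 def {b,h} use {h}
  n8 def {n,x} use ∅

Liveness:
  live n0: ∅→{f}
  live n1: {f}→{f,x}
  live n2: {f}→∅
  live n3: {x}→{x}
  live n4: ∅→{h}
  live n5: {x}→{h}
  live n6: {h}→{h}
  live n7: {h}→∅
  live n8: ∅→∅

Interference:
  b — {f,n}
  f — {b,n,x}
  h — {n,x}
  n — {b,f,h,x}
  x — {f,h,n}

N(b) = ["f", "n"]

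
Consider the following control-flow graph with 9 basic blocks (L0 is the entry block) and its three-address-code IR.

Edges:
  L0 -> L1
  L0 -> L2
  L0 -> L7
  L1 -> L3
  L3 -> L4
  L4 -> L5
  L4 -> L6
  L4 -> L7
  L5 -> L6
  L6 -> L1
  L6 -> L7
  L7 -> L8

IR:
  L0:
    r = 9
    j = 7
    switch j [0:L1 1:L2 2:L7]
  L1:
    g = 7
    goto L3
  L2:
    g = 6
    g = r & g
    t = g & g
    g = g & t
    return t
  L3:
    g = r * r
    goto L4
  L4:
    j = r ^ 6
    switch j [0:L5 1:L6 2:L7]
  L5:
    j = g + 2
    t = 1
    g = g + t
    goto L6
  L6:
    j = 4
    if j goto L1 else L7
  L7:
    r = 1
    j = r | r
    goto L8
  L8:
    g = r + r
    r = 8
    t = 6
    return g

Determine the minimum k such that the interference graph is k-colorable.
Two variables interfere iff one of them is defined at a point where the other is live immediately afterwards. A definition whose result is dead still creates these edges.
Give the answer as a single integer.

Answer: 3

Analysis:
def/use:
  L0: {j,r} / ∅
  L1: {g} / ∅
  L2: {g,t} / {r}
  L3: {g} / {r}
  L4: {j} / {r}
  L5: {g,j,t} / {g}
  L6: {j} / ∅
  L7: {j,r} / ∅
  L8: {g,r,t} / {r}

Liveness:
  L0: in=∅ out={r}
  L1: in={r} out={r}
  L2: in={r} out=∅
  L3: in={r} out={g,r}
  L4: in={g,r} out={g,r}
  L5: in={g,r} out={r}
  L6: in={r} out={r}
  L7: in=∅ out={r}
  L8: in={r} out=∅

Interfere edges:
  g — {j,r,t}
  j — {g,r}
  r — {g,j,t}
  t — {g,r}

Registers:
  lower bound: {g,j,r} mutually conflict ⇒ χ ≥ 3
  3-colouring: R0={g}  R1={r}  R2={j,t}
  χ = 3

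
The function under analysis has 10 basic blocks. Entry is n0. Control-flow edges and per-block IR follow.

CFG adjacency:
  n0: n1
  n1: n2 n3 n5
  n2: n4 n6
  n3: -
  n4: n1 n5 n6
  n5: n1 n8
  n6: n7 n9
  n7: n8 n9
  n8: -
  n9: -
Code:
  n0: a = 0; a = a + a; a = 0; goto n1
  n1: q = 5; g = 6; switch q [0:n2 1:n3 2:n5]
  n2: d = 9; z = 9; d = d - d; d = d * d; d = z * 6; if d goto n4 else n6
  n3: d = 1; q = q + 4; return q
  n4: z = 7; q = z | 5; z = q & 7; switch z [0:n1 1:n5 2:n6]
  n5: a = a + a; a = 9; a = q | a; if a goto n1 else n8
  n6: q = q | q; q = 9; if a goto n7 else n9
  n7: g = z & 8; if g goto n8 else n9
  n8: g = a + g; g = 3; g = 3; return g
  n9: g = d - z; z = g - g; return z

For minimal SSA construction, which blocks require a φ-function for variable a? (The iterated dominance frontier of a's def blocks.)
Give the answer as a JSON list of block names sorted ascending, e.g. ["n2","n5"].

Answer: ["n1", "n8"]

Analysis:
idom tree: n1←n0 n2←n1 n3←n1 n4←n2 n5←n1 n6←n2 n7←n6 n8←n1 n9←n6
Dom at joins:
  n1: preds {n0,n4,n5}: {n0} ∩ {n0,n1,n2,n4} ∩ {n0,n1,n5} = {n0}; idom=n0
  n5: preds {n1,n4}: {n0,n1} ∩ {n0,n1,n2,n4} = {n0,n1}; idom=n1
  n6: preds {n2,n4}: {n0,n1,n2} ∩ {n0,n1,n2,n4} = {n0,n1,n2}; idom=n2
  n8: preds {n5,n7}: {n0,n1,n5} ∩ {n0,n1,n2,n6,n7} = {n0,n1}; idom=n1
  n9: preds {n6,n7}: {n0,n1,n2,n6} ∩ {n0,n1,n2,n6,n7} = {n0,n1,n2,n6}; idom=n6

DF walk-up:
  n1←n0: walk · to n0
  n1←n4: walk n4→n2→n1 to n0
  n1←n5: walk n5→n1 to n0
  n5←n1: walk · to n1
  n5←n4: walk n4→n2 to n1
  n6←n2: walk · to n2
  n6←n4: walk n4 to n2
  n8←n5: walk n5 to n1
  n8←n7: walk n7→n6→n2 to n1
  n9←n6: walk · to n6
  n9←n7: walk n7 to n6
  DF(n0)=∅
  DF(n1)={n1}
  DF(n2)={n1,n5,n8}
  DF(n3)=∅
  DF(n4)={n1,n5,n6}
  DF(n5)={n1,n8}
  DF(n6)={n8}
  DF(n7)={n8,n9}
  DF(n8)=∅
  DF(n9)=∅

φ for a: defs {n0,n5}
  DF⁺ = {n1,n8}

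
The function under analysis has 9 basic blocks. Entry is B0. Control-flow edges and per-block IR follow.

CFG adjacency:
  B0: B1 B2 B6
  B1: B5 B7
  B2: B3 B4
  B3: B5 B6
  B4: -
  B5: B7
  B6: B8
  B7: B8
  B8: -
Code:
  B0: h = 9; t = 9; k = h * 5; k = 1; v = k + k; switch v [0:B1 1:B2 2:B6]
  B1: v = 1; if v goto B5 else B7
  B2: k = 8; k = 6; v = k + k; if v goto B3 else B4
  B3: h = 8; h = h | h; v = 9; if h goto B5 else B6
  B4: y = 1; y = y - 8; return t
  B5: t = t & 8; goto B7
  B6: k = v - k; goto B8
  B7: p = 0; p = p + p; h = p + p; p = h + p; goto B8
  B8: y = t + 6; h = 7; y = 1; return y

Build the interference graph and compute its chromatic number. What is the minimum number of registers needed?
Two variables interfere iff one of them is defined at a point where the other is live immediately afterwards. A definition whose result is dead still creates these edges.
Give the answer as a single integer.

Answer: 4

Analysis:
Per-block:
  B0: def={h,k,t,v} ue=∅
  B1: def={v} ue=∅
  B2: def={k,v} ue=∅
  B3: def={h,v} ue=∅
  B4: def={y} ue={t}
  B5: def={t} ue={t}
  B6: def={k} ue={k,v}
  B7: def={h,p} ue=∅
  B8: def={h,y} ue={t}

Liveness:
  B0 li=∅ lo={k,t,v}
  B1 li={t} lo={t}
  B2 li={t} lo={k,t}
  B3 li={k,t} lo={k,t,v}
  B4 li={t} lo=∅
  B5 li={t} lo={t}
  B6 li={k,t,v} lo={t}
  B7 li={t} lo={t}
  B8 li={t} lo=∅

Conflict graph:
  h↔{k,p,t,v}
  k↔{h,t,v}
  p↔{h,t}
  t↔{h,k,p,v,y}
  v↔{h,k,t}
  y↔{t}

Registers:
  lower bound: {h,k,t,v} mutually conflict ⇒ χ ≥ 4
  assign h→c1 k→c2 p→c2 t→c0 v→c3 y→c1 — no edge inside a register ⇒ χ ≤ 4
  χ = 4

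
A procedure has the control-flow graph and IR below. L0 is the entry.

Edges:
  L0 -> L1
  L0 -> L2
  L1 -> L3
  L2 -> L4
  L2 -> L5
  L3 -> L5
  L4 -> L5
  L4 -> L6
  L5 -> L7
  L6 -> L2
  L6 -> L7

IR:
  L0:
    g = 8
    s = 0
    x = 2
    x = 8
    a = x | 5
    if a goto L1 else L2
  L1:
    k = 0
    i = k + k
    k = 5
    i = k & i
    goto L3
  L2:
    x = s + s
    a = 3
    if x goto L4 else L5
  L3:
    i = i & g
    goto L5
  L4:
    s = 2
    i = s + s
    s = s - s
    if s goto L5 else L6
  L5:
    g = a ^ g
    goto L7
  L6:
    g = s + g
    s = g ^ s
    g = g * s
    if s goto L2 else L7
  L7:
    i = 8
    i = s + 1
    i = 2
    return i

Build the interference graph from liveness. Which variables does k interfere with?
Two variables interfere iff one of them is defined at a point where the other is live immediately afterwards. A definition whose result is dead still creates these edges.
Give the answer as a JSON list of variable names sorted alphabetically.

Block summaries:
  L0: {a,g,s,x} / ∅
  L1: {i,k} / ∅
  L2: {a,x} / {s}
  L3: {i} / {g,i}
  L4: {i,s} / ∅
  L5: {g} / {a,g}
  L6: {g,s} / {g,s}
  L7: {i} / {s}

Backward fixpoint:
  L0 li=∅ lo={a,g,s}
  L1 li={a,g,s} lo={a,g,i,s}
  L2 li={g,s} lo={a,g,s}
  L3 li={a,g,i,s} lo={a,g,s}
  L4 li={a,g} lo={a,g,s}
  L5 li={a,g,s} lo={s}
  L6 li={g,s} lo={g,s}
  L7 li={s} lo=∅

Conflict graph:
  a↔{g,i,k,s,x}
  g↔{a,i,k,s,x}
  i↔{a,g,k,s}
  k↔{a,g,i,s}
  s↔{a,g,i,k,x}
  x↔{a,g,s}

N(k) = ["a", "g", "i", "s"]

Answer: ["a", "g", "i", "s"]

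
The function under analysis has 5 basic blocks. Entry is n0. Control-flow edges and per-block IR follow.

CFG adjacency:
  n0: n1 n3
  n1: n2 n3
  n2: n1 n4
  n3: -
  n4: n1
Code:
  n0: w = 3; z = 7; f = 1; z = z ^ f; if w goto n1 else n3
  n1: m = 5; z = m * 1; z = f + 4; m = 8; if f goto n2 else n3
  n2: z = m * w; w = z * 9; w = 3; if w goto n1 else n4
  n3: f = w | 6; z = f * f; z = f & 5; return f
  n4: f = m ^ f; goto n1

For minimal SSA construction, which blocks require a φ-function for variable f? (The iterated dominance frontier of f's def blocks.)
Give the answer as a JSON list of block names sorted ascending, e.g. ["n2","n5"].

Answer: ["n1", "n3"]

Analysis:
idom tree: n1←n0 n2←n1 n3←n0 n4←n2
Dom∩ at merges:
  n1: preds {n0,n2,n4}: {n0} ∩ {n0,n1,n2} ∩ {n0,n1,n2,n4} = {n0}; idom=n0
  n3: preds {n0,n1}: {n0} ∩ {n0,n1} = {n0}; idom=n0

DF derivation:
  join n1 pred n0: · stop@n0
  join n1 pred n2: n2→n1 stop@n0
  join n1 pred n4: n4→n2→n1 stop@n0
  join n3 pred n0: · stop@n0
  join n3 pred n1: n1 stop@n0
  n0 → ∅
  n1 → {n1,n3}
  n2 → {n1}
  n3 → ∅
  n4 → {n1}

φ for f: defs {n0,n3,n4}
  DF⁺ = {n1,n3}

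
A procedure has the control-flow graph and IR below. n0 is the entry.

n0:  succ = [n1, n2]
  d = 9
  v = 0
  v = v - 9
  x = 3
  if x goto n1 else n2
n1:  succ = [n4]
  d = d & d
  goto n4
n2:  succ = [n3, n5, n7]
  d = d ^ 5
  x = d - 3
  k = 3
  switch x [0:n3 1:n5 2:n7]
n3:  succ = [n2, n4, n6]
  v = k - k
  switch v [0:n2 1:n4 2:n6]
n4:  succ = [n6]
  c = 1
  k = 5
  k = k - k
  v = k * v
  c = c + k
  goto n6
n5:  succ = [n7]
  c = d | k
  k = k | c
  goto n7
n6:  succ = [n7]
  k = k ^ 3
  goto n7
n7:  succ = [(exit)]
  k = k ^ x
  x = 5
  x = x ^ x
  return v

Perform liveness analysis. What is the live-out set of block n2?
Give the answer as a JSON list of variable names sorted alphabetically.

def/use:
  n0 def {d,v,x} use ∅
  n1 def {d} use {d}
  n2 def {d,k,x} use {d}
  n3 def {v} use {k}
  n4 def {c,k,v} use {v}
  n5 def {c,k} use {d,k}
  n6 def {k} use {k}
  n7 def {k,x} use {k,v,x}

Liveness:
  live n0: ∅→{d,v,x}
  live n1: {d,v,x}→{v,x}
  live n2: {d,v}→{d,k,v,x}
  live n3: {d,k,x}→{d,k,v,x}
  live n4: {v,x}→{k,v,x}
  live n5: {d,k,v,x}→{k,v,x}
  live n6: {k,v,x}→{k,v,x}
  live n7: {k,v,x}→∅

live-out(n2) = ["d", "k", "v", "x"]

Answer: ["d", "k", "v", "x"]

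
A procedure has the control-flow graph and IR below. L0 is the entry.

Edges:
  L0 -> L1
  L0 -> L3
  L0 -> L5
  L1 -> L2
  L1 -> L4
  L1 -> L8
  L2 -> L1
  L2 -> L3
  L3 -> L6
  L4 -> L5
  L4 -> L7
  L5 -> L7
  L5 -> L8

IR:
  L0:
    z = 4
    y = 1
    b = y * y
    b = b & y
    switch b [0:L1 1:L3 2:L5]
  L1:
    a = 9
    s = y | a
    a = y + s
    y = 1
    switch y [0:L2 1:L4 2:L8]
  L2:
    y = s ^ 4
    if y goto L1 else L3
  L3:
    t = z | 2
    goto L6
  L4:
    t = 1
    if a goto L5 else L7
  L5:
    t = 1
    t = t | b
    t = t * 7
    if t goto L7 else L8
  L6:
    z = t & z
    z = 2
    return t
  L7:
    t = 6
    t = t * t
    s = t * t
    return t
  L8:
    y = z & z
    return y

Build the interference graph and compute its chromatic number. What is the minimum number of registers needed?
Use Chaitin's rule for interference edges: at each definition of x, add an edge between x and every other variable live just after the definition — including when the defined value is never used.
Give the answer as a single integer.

Per-block:
  L0 def {b,y,z} use ∅
  L1 def {a,s,y} use {y}
  L2 def {y} use {s}
  L3 def {t} use {z}
  L4 def {t} use {a}
  L5 def {t} use {b}
  L6 def {z} use {t,z}
  L7 def {s,t} use ∅
  L8 def {y} use {z}

Liveness:
  live L0: ∅→{b,y,z}
  live L1: {b,y,z}→{a,b,s,z}
  live L2: {b,s,z}→{b,y,z}
  live L3: {z}→{t,z}
  live L4: {a,b,z}→{b,z}
  live L5: {b,z}→{z}
  live L6: {t,z}→∅
  live L7: ∅→∅
  live L8: {z}→∅

Interfere edges:
  a↔{b,s,t,y,z}
  b↔{a,s,t,y,z}
  s↔{a,b,t,y,z}
  t↔{a,b,s,z}
  y↔{a,b,s,z}
  z↔{a,b,s,t,y}

Registers:
  lower bound: {a,b,s,t,z} mutually conflict ⇒ χ ≥ 5
  assign a→R0 b→R1 s→R2 t→R4 y→R4 z→R3 — no edge inside a register ⇒ χ ≤ 5
  χ = 5

Answer: 5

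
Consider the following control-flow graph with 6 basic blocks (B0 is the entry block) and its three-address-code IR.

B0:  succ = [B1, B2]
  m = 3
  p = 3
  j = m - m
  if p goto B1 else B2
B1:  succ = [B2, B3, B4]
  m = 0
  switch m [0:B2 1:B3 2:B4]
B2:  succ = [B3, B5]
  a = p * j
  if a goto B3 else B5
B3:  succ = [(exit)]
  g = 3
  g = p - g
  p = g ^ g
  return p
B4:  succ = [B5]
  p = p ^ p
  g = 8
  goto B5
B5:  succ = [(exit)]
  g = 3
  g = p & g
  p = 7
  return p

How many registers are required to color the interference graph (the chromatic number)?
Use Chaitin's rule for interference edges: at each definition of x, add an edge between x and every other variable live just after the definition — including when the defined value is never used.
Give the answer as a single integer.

Answer: 3

Derivation:
Per-block:
  B0 def {j,m,p} use ∅
  B1 def {m} use ∅
  B2 def {a} use {j,p}
  B3 def {g,p} use {p}
  B4 def {g,p} use {p}
  B5 def {g,p} use {p}

Liveness:
  live B0: ∅→{j,p}
  live B1: {j,p}→{j,p}
  live B2: {j,p}→{p}
  live B3: {p}→∅
  live B4: {p}→{p}
  live B5: {p}→∅

Conflict graph:
  a: {p}
  g: {p}
  j: {m,p}
  m: {j,p}
  p: {a,g,j,m}

Chromatic number:
  clique {j,m,p} ⇒ need ≥ 3
  3-colouring: c0={p}  c1={a,g,j}  c2={m}
  χ = 3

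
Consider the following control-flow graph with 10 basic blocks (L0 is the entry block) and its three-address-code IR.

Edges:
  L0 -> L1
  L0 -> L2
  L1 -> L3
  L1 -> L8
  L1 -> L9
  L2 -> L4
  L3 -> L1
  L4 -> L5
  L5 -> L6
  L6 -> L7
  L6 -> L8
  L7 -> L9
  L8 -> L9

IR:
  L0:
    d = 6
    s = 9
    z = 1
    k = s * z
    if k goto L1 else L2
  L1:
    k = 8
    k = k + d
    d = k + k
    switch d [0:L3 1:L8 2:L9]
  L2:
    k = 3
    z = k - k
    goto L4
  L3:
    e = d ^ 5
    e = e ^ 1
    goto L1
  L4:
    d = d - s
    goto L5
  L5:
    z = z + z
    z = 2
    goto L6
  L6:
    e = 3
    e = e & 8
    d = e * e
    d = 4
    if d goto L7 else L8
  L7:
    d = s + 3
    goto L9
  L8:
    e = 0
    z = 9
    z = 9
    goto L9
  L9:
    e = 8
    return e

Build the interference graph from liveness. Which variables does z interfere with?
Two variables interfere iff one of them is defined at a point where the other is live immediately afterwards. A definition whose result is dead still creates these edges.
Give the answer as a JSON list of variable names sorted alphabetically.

Per-block:
  L0: {d,k,s,z} / ∅
  L1: {d,k} / {d}
  L2: {k,z} / ∅
  L3: {e} / {d}
  L4: {d} / {d,s}
  L5: {z} / {z}
  L6: {d,e} / ∅
  L7: {d} / {s}
  L8: {e,z} / ∅
  L9: {e} / ∅

Liveness:
  L0 li=∅ lo={d,s}
  L1 li={d} lo={d}
  L2 li={d,s} lo={d,s,z}
  L3 li={d} lo={d}
  L4 li={d,s,z} lo={s,z}
  L5 li={s,z} lo={s}
  L6 li={s} lo={s}
  L7 li={s} lo=∅
  L8 li=∅ lo=∅
  L9 li=∅ lo=∅

Interfere edges:
  d — {e,k,s,z}
  e — {d,s}
  k — {d,s}
  s — {d,e,k,z}
  z — {d,s}

N(z) = ["d", "s"]

Answer: ["d", "s"]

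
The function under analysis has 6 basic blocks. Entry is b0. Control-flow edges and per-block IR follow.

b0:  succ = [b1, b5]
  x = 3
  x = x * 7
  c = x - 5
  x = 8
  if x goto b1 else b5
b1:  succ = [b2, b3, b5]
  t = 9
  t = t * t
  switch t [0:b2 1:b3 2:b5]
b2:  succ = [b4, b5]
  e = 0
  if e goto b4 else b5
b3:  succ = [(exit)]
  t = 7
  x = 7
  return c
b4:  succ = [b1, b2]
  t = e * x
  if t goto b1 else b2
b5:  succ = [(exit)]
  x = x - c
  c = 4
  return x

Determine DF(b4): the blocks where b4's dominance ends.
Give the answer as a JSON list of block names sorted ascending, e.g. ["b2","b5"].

Answer: ["b1", "b2"]

Working:
idom tree: b1←b0 b2←b1 b3←b1 b4←b2 b5←b0
Dom∩ at merges:
  b1: preds {b0,b4}: {b0} ∩ {b0,b1,b2,b4} = {b0}; idom=b0
  b2: preds {b1,b4}: {b0,b1} ∩ {b0,b1,b2,b4} = {b0,b1}; idom=b1
  b5: preds {b0,b1,b2}: {b0} ∩ {b0,b1} ∩ {b0,b1,b2} = {b0}; idom=b0

Frontier:
  join b1 pred b0: · stop@b0
  join b1 pred b4: b4→b2→b1 stop@b0
  join b2 pred b1: · stop@b1
  join b2 pred b4: b4→b2 stop@b1
  join b5 pred b0: · stop@b0
  join b5 pred b1: b1 stop@b0
  join b5 pred b2: b2→b1 stop@b0
  b0: DF=∅
  b1: DF={b1,b5}
  b2: DF={b1,b2,b5}
  b3: DF=∅
  b4: DF={b1,b2}
  b5: DF=∅

DF(b4) = ["b1", "b2"]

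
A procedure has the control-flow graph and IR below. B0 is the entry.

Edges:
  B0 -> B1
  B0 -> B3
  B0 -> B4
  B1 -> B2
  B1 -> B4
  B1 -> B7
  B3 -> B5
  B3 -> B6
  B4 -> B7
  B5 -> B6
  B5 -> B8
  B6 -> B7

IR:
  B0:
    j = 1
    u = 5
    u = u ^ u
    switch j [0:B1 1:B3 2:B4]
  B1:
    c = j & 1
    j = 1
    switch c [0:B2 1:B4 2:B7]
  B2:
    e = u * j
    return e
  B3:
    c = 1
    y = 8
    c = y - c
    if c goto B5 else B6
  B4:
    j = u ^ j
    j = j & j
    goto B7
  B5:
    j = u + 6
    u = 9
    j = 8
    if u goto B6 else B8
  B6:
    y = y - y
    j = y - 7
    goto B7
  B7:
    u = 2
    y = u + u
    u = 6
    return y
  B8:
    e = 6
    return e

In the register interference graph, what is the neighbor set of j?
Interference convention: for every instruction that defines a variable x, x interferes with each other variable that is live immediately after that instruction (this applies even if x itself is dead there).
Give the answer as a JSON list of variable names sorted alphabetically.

Answer: ["c", "u", "y"]

Analysis:
Block summaries:
  B0 def {j,u} use ∅
  B1 def {c,j} use {j}
  B2 def {e} use {j,u}
  B3 def {c,y} use ∅
  B4 def {j} use {j,u}
  B5 def {j,u} use {u}
  B6 def {j,y} use {y}
  B7 def {u,y} use ∅
  B8 def {e} use ∅

Live sets:
  B0 li=∅ lo={j,u}
  B1 li={j,u} lo={j,u}
  B2 li={j,u} lo=∅
  B3 li={u} lo={u,y}
  B4 li={j,u} lo=∅
  B5 li={u,y} lo={y}
  B6 li={y} lo=∅
  B7 li=∅ lo=∅
  B8 li=∅ lo=∅

Interference:
  c — {j,u,y}
  e — ∅
  j — {c,u,y}
  u — {c,j,y}
  y — {c,j,u}

N(j) = ["c", "u", "y"]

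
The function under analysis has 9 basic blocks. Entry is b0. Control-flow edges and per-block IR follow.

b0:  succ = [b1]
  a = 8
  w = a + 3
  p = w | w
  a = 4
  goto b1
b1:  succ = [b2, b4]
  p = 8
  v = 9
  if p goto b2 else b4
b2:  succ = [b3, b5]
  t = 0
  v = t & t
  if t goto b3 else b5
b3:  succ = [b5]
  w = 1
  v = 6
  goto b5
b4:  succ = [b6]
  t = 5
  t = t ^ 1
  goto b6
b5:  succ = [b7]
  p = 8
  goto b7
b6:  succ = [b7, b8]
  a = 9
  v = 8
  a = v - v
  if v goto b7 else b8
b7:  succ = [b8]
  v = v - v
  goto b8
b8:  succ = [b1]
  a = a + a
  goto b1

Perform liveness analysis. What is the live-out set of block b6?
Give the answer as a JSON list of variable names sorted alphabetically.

Answer: ["a", "v"]

Analysis:
Block summaries:
  b0: def={a,p,w} ue=∅
  b1: def={p,v} ue=∅
  b2: def={t,v} ue=∅
  b3: def={v,w} ue=∅
  b4: def={t} ue=∅
  b5: def={p} ue=∅
  b6: def={a,v} ue=∅
  b7: def={v} ue={v}
  b8: def={a} ue={a}

Liveness:
  b0: in=∅ out={a}
  b1: in={a} out={a}
  b2: in={a} out={a,v}
  b3: in={a} out={a,v}
  b4: in=∅ out=∅
  b5: in={a,v} out={a,v}
  b6: in=∅ out={a,v}
  b7: in={a,v} out={a}
  b8: in={a} out={a}

live-out(b6) = ["a", "v"]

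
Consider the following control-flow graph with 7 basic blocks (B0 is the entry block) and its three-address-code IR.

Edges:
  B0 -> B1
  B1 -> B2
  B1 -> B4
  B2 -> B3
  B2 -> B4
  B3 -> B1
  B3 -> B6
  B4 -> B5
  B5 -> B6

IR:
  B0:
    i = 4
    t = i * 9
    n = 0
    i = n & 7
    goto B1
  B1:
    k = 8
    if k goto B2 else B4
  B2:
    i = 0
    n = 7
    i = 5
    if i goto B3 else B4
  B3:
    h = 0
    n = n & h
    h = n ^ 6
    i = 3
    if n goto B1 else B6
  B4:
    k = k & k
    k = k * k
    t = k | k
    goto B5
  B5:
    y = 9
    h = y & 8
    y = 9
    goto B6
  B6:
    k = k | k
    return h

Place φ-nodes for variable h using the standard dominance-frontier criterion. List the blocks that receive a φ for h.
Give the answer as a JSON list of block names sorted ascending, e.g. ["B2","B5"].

Answer: ["B1", "B6"]

Derivation:
idom tree: B1←B0 B2←B1 B3←B2 B4←B1 B5←B4 B6←B1
Dom∩ at merges:
  B1: preds {B0,B3}: {B0} ∩ {B0,B1,B2,B3} = {B0}; idom=B0
  B4: preds {B1,B2}: {B0,B1} ∩ {B0,B1,B2} = {B0,B1}; idom=B1
  B6: preds {B3,B5}: {B0,B1,B2,B3} ∩ {B0,B1,B4,B5} = {B0,B1}; idom=B1

DF walk-up:
  join B1 pred B0: · stop@B0
  join B1 pred B3: B3→B2→B1 stop@B0
  join B4 pred B1: · stop@B1
  join B4 pred B2: B2 stop@B1
  join B6 pred B3: B3→B2 stop@B1
  join B6 pred B5: B5→B4 stop@B1
  B0 → ∅
  B1 → {B1}
  B2 → {B1,B4,B6}
  B3 → {B1,B6}
  B4 → {B6}
  B5 → {B6}
  B6 → ∅

φ for h: defs {B3,B5}
  DF⁺ = {B1,B6}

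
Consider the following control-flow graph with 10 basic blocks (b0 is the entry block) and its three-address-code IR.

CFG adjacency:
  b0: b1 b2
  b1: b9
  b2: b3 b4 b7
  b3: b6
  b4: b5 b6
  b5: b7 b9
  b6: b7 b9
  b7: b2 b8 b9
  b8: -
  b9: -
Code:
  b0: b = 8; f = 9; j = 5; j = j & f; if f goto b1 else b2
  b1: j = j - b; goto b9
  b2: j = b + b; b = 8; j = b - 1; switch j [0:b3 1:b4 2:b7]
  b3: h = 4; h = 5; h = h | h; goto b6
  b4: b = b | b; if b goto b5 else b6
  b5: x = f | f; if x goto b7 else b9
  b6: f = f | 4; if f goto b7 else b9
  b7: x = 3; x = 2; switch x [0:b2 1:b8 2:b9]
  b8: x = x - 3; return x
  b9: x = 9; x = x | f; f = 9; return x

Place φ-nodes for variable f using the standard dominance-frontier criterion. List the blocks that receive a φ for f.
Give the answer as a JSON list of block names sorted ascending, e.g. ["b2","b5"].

idom tree: b1←b0 b2←b0 b3←b2 b4←b2 b5←b4 b6←b2 b7←b2 b8←b7 b9←b0
Join-block Dom:
  b2: preds {b0,b7}: {b0} ∩ {b0,b2,b7} = {b0}; idom=b0
  b6: preds {b3,b4}: {b0,b2,b3} ∩ {b0,b2,b4} = {b0,b2}; idom=b2
  b7: preds {b2,b5,b6}: {b0,b2} ∩ {b0,b2,b4,b5} ∩ {b0,b2,b6} = {b0,b2}; idom=b2
  b9: preds {b1,b5,b6,b7}: {b0,b1} ∩ {b0,b2,b4,b5} ∩ {b0,b2,b6} ∩ {b0,b2,b7} = {b0}; idom=b0

DF derivation:
  b2←b0: walk · to b0
  b2←b7: walk b7→b2 to b0
  b6←b3: walk b3 to b2
  b6←b4: walk b4 to b2
  b7←b2: walk · to b2
  b7←b5: walk b5→b4 to b2
  b7←b6: walk b6 to b2
  b9←b1: walk b1 to b0
  b9←b5: walk b5→b4→b2 to b0
  b9←b6: walk b6→b2 to b0
  b9←b7: walk b7→b2 to b0
  b0 → ∅
  b1 → {b9}
  b2 → {b2,b9}
  b3 → {b6}
  b4 → {b6,b7,b9}
  b5 → {b7,b9}
  b6 → {b7,b9}
  b7 → {b2,b9}
  b8 → ∅
  b9 → ∅

φ for f: defs {b0,b6,b9}
  DF⁺ = {b2,b7,b9}

Answer: ["b2", "b7", "b9"]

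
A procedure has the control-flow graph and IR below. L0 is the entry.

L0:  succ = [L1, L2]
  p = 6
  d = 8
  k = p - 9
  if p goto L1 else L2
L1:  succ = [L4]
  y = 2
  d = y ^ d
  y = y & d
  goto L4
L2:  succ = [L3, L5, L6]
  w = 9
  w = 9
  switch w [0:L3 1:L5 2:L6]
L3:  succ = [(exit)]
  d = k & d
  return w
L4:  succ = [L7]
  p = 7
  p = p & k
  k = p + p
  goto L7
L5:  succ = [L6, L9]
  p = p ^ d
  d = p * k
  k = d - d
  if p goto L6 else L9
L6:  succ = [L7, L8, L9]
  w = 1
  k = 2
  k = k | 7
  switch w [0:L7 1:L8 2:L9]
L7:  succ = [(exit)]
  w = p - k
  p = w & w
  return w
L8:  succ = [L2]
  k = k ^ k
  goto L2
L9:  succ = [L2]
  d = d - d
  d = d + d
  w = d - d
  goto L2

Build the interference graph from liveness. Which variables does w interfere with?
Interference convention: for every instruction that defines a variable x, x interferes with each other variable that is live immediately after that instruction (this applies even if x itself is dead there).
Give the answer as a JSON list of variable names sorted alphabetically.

Per-block:
  L0 def {d,k,p} use ∅
  L1 def {d,y} use {d}
  L2 def {w} use ∅
  L3 def {d} use {d,k,w}
  L4 def {k,p} use {k}
  L5 def {d,k,p} use {d,k,p}
  L6 def {k,w} use ∅
  L7 def {p,w} use {k,p}
  L8 def {k} use {k}
  L9 def {d,w} use {d}

Liveness:
  L0: in=∅ out={d,k,p}
  L1: in={d,k} out={k}
  L2: in={d,k,p} out={d,k,p,w}
  L3: in={d,k,w} out=∅
  L4: in={k} out={k,p}
  L5: in={d,k,p} out={d,k,p}
  L6: in={d,p} out={d,k,p}
  L7: in={k,p} out=∅
  L8: in={d,k,p} out={d,k,p}
  L9: in={d,k,p} out={d,k,p}

Interference:
  d — {k,p,w,y}
  k — {d,p,w,y}
  p — {d,k,w}
  w — {d,k,p}
  y — {d,k}

N(w) = ["d", "k", "p"]

Answer: ["d", "k", "p"]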